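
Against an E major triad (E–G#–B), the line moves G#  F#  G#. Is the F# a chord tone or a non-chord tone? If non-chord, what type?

The harmony at that moment is E major triad (E, G#, B); F# is not a chord tone.
It is approached by step down from G# and left by step up to G#.
Step away and step back to the same note — a neighbor tone (lower neighbor).

Non-chord tone — a neighbor tone.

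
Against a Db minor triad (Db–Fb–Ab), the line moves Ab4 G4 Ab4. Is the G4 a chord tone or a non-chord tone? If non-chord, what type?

Non-chord tone — a neighbor tone.

The harmony at that moment is Db minor triad (Db, Fb, Ab); G4 is not a chord tone.
It is approached by step down from Ab4 and left by step up to Ab4.
Step away and step back to the same note — a neighbor tone (lower neighbor).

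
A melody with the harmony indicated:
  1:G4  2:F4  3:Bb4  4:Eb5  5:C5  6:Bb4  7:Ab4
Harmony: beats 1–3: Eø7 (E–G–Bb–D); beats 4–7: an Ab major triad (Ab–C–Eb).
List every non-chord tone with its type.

F4 (beat 2) — escape tone; Bb4 (beat 6) — passing tone.

The harmony at that moment is E half-diminished seventh chord (E, G, Bb, D); F4 is not a chord tone.
It is approached by step down from G4 and left by leap up to Bb4.
Step in, leap out — an escape tone.
The harmony at that moment is Ab major triad (Ab, C, Eb); Bb4 is not a chord tone.
It is approached by step down from C5 and left by step down to Ab4.
Step in, step out in the same direction — a passing tone.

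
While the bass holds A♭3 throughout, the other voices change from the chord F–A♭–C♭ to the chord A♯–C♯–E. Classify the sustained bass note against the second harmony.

Pedal tone (pedal point).

The harmony at that moment is A♯ diminished triad (A♯, C♯, E); A♭3 is not a chord tone.
It is held over (the same pitch as the preceding A♭3) and then sustained as the same pitch into the next harmony.
Sustained through a change of harmony — a pedal tone.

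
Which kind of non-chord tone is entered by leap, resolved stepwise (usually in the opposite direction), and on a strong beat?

Appoggiatura.

Approach: by leap. Departure: by step. Metric position: strong.
Leap in, step out, in a metrically strong position — an appoggiatura. (It is the mirror image of the escape tone, which steps in and leaps out from a weak position.)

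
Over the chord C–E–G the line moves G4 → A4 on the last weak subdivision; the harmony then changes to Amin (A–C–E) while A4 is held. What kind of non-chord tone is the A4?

The harmony at that moment is C major triad (C, E, G); A4 is not a chord tone.
It is approached by step up from G4 and then sustained as the same pitch into the next harmony.
Arriving early and becoming a chord tone when the harmony changes — an anticipation.

A4 is an anticipation.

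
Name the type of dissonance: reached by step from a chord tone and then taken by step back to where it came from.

Approach: by step. Departure: by step in the opposite direction, back to the starting pitch.
Stepwise on both sides but reversing to return to the same chord tone — a neighbor tone. (Had it continued onward in the same direction it would be a passing tone instead.)

Neighbor tone.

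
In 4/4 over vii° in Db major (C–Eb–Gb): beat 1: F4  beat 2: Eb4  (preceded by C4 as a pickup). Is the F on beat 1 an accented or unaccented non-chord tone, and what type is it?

Accented appoggiatura.

The harmony at that moment is C diminished triad (C, Eb, Gb); F4 is not a chord tone.
It is approached by leap up from C4 and left by step down to Eb4.
Leap in, step out — an appoggiatura.
It falls on the downbeat, so it is accented.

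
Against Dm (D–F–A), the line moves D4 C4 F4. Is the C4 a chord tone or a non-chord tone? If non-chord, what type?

The harmony at that moment is D minor triad (D, F, A); C4 is not a chord tone.
It is approached by step down from D4 and left by leap up to F4.
Step in, leap out — an escape tone.

Non-chord tone — an escape tone.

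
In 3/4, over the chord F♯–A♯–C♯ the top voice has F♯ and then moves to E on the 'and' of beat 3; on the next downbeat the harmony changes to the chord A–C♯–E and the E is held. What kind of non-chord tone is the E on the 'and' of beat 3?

The harmony at that moment is F♯ major triad (F♯, A♯, C♯); E is not a chord tone.
It is approached by step down from F♯ and then sustained as the same pitch into the next harmony.
Arriving early and becoming a chord tone when the harmony changes — an anticipation.

Anticipation.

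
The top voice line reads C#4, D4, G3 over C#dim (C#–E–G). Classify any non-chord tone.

D4 is an escape tone.

The harmony at that moment is C# diminished triad (C#, E, G); D4 is not a chord tone.
It is approached by step up from C#4 and left by leap down to G3.
Step in, leap out — an escape tone.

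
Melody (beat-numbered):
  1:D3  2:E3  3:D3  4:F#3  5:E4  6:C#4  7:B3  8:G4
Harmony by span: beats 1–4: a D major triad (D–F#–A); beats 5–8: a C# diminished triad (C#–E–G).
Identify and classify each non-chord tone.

E3 (beat 2) — neighbor tone; B3 (beat 7) — escape tone.

The harmony at that moment is D major triad (D, F#, A); E3 is not a chord tone.
It is approached by step up from D3 and left by step down to D3.
Step away and step back to the same note — a neighbor tone (upper neighbor).
The harmony at that moment is C# diminished triad (C#, E, G); B3 is not a chord tone.
It is approached by step down from C#4 and left by leap up to G4.
Step in, leap out — an escape tone.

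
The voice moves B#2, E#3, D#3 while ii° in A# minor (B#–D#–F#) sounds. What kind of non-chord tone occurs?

The harmony at that moment is B# diminished triad (B#, D#, F#); E#3 is not a chord tone.
It is approached by leap up from B#2 and left by step down to D#3.
Leap in, step out — an appoggiatura.

E#3 is an appoggiatura.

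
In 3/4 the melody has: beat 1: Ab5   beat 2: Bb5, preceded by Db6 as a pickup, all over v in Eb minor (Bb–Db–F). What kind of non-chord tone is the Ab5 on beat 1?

Appoggiatura.

The harmony at that moment is Bb minor triad (Bb, Db, F); Ab5 is not a chord tone.
It is approached by leap down from Db6 and left by step up to Bb5.
Leap in, step out, metrically accented — an appoggiatura.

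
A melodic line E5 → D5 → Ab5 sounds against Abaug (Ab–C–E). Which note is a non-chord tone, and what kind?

The harmony at that moment is Ab augmented triad (Ab, C, E); D5 is not a chord tone.
It is approached by step down from E5 and left by leap up to Ab5.
Step in, leap out — an escape tone.

D5 is an escape tone.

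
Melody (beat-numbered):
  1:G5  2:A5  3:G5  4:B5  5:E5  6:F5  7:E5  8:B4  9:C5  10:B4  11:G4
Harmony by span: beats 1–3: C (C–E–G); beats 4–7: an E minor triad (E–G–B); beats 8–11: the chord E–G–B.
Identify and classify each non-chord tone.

A5 (beat 2) — neighbor tone; F5 (beat 6) — neighbor tone; C5 (beat 9) — neighbor tone.

The harmony at that moment is C major triad (C, E, G); A5 is not a chord tone.
It is approached by step up from G5 and left by step down to G5.
Step away and step back to the same note — a neighbor tone (upper neighbor).
The harmony at that moment is E minor triad (E, G, B); F5 is not a chord tone.
It is approached by step up from E5 and left by step down to E5.
Step away and step back to the same note — a neighbor tone (upper neighbor).
The harmony at that moment is E minor triad (E, G, B); C5 is not a chord tone.
It is approached by step up from B4 and left by step down to B4.
Step away and step back to the same note — a neighbor tone (upper neighbor).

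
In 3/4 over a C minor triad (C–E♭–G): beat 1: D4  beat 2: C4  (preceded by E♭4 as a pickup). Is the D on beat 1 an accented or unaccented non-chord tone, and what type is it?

Accented passing tone.

The harmony at that moment is C minor triad (C, E♭, G); D4 is not a chord tone.
It is approached by step down from E♭4 and left by step down to C4.
Step in, step out in the same direction — a passing tone.
It falls on the downbeat, so it is accented.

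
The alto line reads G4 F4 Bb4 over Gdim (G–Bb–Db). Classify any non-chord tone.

F4 is an escape tone.

The harmony at that moment is G diminished triad (G, Bb, Db); F4 is not a chord tone.
It is approached by step down from G4 and left by leap up to Bb4.
Step in, leap out — an escape tone.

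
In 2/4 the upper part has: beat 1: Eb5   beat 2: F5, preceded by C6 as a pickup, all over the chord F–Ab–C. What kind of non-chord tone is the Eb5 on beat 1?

Appoggiatura.

The harmony at that moment is F minor triad (F, Ab, C); Eb5 is not a chord tone.
It is approached by leap down from C6 and left by step up to F5.
Leap in, step out, metrically accented — an appoggiatura.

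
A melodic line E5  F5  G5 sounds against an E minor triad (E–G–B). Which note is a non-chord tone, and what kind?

F5 is a passing tone.

The harmony at that moment is E minor triad (E, G, B); F5 is not a chord tone.
It is approached by step up from E5 and left by step up to G5.
Step in, step out in the same direction — a passing tone.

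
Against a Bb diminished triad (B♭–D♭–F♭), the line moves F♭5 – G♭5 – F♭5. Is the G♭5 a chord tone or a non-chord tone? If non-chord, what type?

Non-chord tone — a neighbor tone.

The harmony at that moment is B♭ diminished triad (B♭, D♭, F♭); G♭5 is not a chord tone.
It is approached by step up from F♭5 and left by step down to F♭5.
Step away and step back to the same note — a neighbor tone (upper neighbor).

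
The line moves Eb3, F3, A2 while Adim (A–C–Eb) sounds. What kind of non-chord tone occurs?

F3 is an escape tone.

The harmony at that moment is A diminished triad (A, C, Eb); F3 is not a chord tone.
It is approached by step up from Eb3 and left by leap down to A2.
Step in, leap out — an escape tone.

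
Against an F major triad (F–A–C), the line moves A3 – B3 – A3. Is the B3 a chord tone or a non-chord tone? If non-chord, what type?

The harmony at that moment is F major triad (F, A, C); B3 is not a chord tone.
It is approached by step up from A3 and left by step down to A3.
Step away and step back to the same note — a neighbor tone (upper neighbor).

Non-chord tone — a neighbor tone.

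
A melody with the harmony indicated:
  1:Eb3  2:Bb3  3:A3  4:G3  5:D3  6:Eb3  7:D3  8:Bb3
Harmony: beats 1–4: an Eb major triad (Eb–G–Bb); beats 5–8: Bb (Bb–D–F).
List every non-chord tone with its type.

The harmony at that moment is Eb major triad (Eb, G, Bb); A3 is not a chord tone.
It is approached by step down from Bb3 and left by step down to G3.
Step in, step out in the same direction — a passing tone.
The harmony at that moment is Bb major triad (Bb, D, F); Eb3 is not a chord tone.
It is approached by step up from D3 and left by step down to D3.
Step away and step back to the same note — a neighbor tone (upper neighbor).

A3 (beat 3) — passing tone; Eb3 (beat 6) — neighbor tone.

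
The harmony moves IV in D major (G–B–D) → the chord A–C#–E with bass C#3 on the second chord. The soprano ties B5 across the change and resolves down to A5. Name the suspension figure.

At the second chord the bass is C#3. The suspended B5 lies a seventh above the bass; after resolving down by step to A5, the interval above the bass becomes a sixth.
Suspension figures are named by those two intervals: 7–6.

7–6 suspension.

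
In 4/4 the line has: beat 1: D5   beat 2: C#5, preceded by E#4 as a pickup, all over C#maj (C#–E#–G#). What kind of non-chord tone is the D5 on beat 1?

Appoggiatura.

The harmony at that moment is C# major triad (C#, E#, G#); D5 is not a chord tone.
It is approached by leap up from E#4 and left by step down to C#5.
Leap in, step out, metrically accented — an appoggiatura.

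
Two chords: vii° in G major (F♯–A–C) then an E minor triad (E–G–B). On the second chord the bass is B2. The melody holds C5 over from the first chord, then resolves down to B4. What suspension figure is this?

At the second chord the bass is B2. The suspended C5 lies a ninth above the bass; after resolving down by step to B4, the interval above the bass becomes an octave.
Suspension figures are named by those two intervals: 9–8.

9–8 suspension.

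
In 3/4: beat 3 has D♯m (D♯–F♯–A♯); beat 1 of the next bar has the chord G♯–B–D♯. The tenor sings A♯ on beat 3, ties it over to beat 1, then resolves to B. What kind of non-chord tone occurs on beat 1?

Retardation.

The harmony at that moment is G♯ minor triad (G♯, B, D♯); A♯ is not a chord tone.
It is held over (the same pitch as the preceding A♯) and left by step up to B.
Held over from the previous chord and resolving up by step — a retardation.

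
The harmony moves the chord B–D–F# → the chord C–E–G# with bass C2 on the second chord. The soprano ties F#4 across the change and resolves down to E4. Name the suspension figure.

4–3 suspension.

At the second chord the bass is C2. The suspended F#4 lies a fourth above the bass; after resolving down by step to E4, the interval above the bass becomes a third.
Suspension figures are named by those two intervals: 4–3.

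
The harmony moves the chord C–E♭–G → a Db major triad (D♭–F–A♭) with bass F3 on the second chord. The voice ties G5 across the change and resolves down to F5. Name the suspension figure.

At the second chord the bass is F3. The suspended G5 lies a ninth above the bass; after resolving down by step to F5, the interval above the bass becomes an octave.
Suspension figures are named by those two intervals: 9–8.

9–8 suspension.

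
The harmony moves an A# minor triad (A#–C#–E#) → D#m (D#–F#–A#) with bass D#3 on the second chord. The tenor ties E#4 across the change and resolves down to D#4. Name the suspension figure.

9–8 suspension.

At the second chord the bass is D#3. The suspended E#4 lies a ninth above the bass; after resolving down by step to D#4, the interval above the bass becomes an octave.
Suspension figures are named by those two intervals: 9–8.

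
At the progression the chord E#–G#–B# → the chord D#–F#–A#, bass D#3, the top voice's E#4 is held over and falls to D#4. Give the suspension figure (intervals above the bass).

9–8 suspension.

At the second chord the bass is D#3. The suspended E#4 lies a ninth above the bass; after resolving down by step to D#4, the interval above the bass becomes an octave.
Suspension figures are named by those two intervals: 9–8.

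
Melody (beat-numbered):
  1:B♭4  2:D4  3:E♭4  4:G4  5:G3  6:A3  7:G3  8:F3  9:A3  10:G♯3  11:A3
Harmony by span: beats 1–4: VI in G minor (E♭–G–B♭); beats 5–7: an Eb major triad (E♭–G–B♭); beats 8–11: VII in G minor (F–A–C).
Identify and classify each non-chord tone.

The harmony at that moment is E♭ major triad (E♭, G, B♭); D4 is not a chord tone.
It is approached by leap down from B♭4 and left by step up to E♭4.
Leap in, step out — an appoggiatura.
The harmony at that moment is E♭ major triad (E♭, G, B♭); A3 is not a chord tone.
It is approached by step up from G3 and left by step down to G3.
Step away and step back to the same note — a neighbor tone (upper neighbor).
The harmony at that moment is F major triad (F, A, C); G♯3 is not a chord tone.
It is approached by step down from A3 and left by step up to A3.
Step away and step back to the same note — a neighbor tone (lower neighbor).

D4 (beat 2) — appoggiatura; A3 (beat 6) — neighbor tone; G♯3 (beat 10) — neighbor tone.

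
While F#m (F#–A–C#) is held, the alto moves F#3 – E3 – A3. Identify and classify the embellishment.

The harmony at that moment is F# minor triad (F#, A, C#); E3 is not a chord tone.
It is approached by step down from F#3 and left by leap up to A3.
Step in, leap out — an escape tone.

E3 is an escape tone.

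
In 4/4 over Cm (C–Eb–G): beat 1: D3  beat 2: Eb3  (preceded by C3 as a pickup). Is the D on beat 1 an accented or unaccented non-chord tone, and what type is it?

The harmony at that moment is C minor triad (C, Eb, G); D3 is not a chord tone.
It is approached by step up from C3 and left by step up to Eb3.
Step in, step out in the same direction — a passing tone.
It falls on the downbeat, so it is accented.

Accented passing tone.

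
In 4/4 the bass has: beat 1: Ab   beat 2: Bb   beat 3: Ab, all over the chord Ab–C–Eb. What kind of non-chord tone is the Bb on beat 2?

Upper neighbor tone.

The harmony at that moment is Ab major triad (Ab, C, Eb); Bb is not a chord tone.
It is approached by step up from Ab and left by step down to Ab.
Step away and step back to the same note — a neighbor tone (upper neighbor).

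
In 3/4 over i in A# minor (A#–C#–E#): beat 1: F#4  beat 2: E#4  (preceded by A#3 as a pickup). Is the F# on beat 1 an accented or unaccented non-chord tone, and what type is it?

Accented appoggiatura.

The harmony at that moment is A# minor triad (A#, C#, E#); F#4 is not a chord tone.
It is approached by leap up from A#3 and left by step down to E#4.
Leap in, step out — an appoggiatura.
It falls on the downbeat, so it is accented.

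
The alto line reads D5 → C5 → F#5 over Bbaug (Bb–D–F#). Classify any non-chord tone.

The harmony at that moment is Bb augmented triad (Bb, D, F#); C5 is not a chord tone.
It is approached by step down from D5 and left by leap up to F#5.
Step in, leap out — an escape tone.

C5 is an escape tone.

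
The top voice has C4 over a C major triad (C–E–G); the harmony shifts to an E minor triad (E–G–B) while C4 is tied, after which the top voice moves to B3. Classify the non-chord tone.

The harmony at that moment is E minor triad (E, G, B); C4 is not a chord tone.
It is held over (the same pitch as the preceding C4) and left by step down to B3.
Held over from the previous chord and resolving down by step — a suspension.

C4 is a suspension.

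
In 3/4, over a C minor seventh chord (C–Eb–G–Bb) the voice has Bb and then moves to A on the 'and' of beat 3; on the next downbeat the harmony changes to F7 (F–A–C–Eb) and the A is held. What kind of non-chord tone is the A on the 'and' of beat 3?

Anticipation.

The harmony at that moment is C minor seventh chord (C, Eb, G, Bb); A is not a chord tone.
It is approached by step down from Bb and then sustained as the same pitch into the next harmony.
Arriving early and becoming a chord tone when the harmony changes — an anticipation.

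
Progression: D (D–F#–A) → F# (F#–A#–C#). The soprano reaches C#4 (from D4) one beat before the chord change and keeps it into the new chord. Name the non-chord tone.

C#4 is an anticipation.

The harmony at that moment is D major triad (D, F#, A); C#4 is not a chord tone.
It is approached by step down from D4 and then sustained as the same pitch into the next harmony.
Arriving early and becoming a chord tone when the harmony changes — an anticipation.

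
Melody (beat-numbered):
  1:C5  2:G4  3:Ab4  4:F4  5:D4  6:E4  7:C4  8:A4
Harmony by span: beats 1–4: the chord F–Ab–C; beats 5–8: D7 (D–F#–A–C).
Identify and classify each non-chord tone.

The harmony at that moment is F minor triad (F, Ab, C); G4 is not a chord tone.
It is approached by leap down from C5 and left by step up to Ab4.
Leap in, step out — an appoggiatura.
The harmony at that moment is D dominant seventh chord (D, F#, A, C); E4 is not a chord tone.
It is approached by step up from D4 and left by leap down to C4.
Step in, leap out — an escape tone.

G4 (beat 2) — appoggiatura; E4 (beat 6) — escape tone.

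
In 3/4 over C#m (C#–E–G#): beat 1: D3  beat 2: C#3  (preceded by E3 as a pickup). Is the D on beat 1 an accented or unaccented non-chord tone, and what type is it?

The harmony at that moment is C# minor triad (C#, E, G#); D3 is not a chord tone.
It is approached by step down from E3 and left by step down to C#3.
Step in, step out in the same direction — a passing tone.
It falls on the downbeat, so it is accented.

Accented passing tone.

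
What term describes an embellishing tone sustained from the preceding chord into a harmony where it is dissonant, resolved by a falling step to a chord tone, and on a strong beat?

Suspension.

Approach: by preparation — the pitch is first a chord tone, then held (tied or repeated) while the harmony changes under it. Departure: down by step. Metric position: strong.
A prepared dissonance that resolves downward by step — a suspension. (The same figure resolving upward would be a retardation.)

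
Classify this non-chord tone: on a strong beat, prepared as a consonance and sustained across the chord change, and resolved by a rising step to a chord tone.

Retardation.

Approach: by preparation — the pitch is first a chord tone, then held (tied or repeated) while the harmony changes under it. Departure: up by step. Metric position: strong.
A prepared dissonance that resolves upward by step — a retardation. (The same figure resolving downward would be a suspension.)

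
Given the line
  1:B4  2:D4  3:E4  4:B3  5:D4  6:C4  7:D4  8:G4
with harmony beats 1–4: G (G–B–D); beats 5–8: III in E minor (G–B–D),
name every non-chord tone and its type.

The harmony at that moment is G major triad (G, B, D); E4 is not a chord tone.
It is approached by step up from D4 and left by leap down to B3.
Step in, leap out — an escape tone.
The harmony at that moment is G major triad (G, B, D); C4 is not a chord tone.
It is approached by step down from D4 and left by step up to D4.
Step away and step back to the same note — a neighbor tone (lower neighbor).

E4 (beat 3) — escape tone; C4 (beat 6) — neighbor tone.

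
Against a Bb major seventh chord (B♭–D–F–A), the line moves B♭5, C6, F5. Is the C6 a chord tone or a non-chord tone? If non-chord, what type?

The harmony at that moment is B♭ major seventh chord (B♭, D, F, A); C6 is not a chord tone.
It is approached by step up from B♭5 and left by leap down to F5.
Step in, leap out — an escape tone.

Non-chord tone — an escape tone.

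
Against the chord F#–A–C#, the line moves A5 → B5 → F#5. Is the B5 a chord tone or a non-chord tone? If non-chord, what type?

The harmony at that moment is F# minor triad (F#, A, C#); B5 is not a chord tone.
It is approached by step up from A5 and left by leap down to F#5.
Step in, leap out — an escape tone.

Non-chord tone — an escape tone.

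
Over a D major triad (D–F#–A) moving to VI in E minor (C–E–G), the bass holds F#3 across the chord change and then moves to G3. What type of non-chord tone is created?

The harmony at that moment is C major triad (C, E, G); F#3 is not a chord tone.
It is held over (the same pitch as the preceding F#3) and left by step up to G3.
Held over from the previous chord and resolving up by step — a retardation.

F#3 is a retardation.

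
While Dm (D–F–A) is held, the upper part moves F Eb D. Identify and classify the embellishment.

Eb is a passing tone.

The harmony at that moment is D minor triad (D, F, A); Eb is not a chord tone.
It is approached by step down from F and left by step down to D.
Step in, step out in the same direction — a passing tone.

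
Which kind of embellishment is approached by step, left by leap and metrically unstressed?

Escape tone.

Approach: by step. Departure: by leap. Metric position: weak.
Step in, leap out, from a weak position — an escape tone (échappée). (It is the mirror image of the appoggiatura, which leaps in and steps out on a strong beat.)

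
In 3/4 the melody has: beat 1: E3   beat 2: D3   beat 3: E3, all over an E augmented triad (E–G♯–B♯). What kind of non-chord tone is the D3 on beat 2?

Lower neighbor tone.

The harmony at that moment is E augmented triad (E, G♯, B♯); D3 is not a chord tone.
It is approached by step down from E3 and left by step up to E3.
Step away and step back to the same note — a neighbor tone (lower neighbor).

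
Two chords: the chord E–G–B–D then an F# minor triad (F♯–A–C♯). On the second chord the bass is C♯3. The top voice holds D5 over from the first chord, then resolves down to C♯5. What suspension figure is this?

9–8 suspension.

At the second chord the bass is C♯3. The suspended D5 lies a ninth above the bass; after resolving down by step to C♯5, the interval above the bass becomes an octave.
Suspension figures are named by those two intervals: 9–8.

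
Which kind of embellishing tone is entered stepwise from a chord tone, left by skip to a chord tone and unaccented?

Escape tone.

Approach: by step. Departure: by leap. Metric position: weak.
Step in, leap out, from a weak position — an escape tone (échappée). (It is the mirror image of the appoggiatura, which leaps in and steps out on a strong beat.)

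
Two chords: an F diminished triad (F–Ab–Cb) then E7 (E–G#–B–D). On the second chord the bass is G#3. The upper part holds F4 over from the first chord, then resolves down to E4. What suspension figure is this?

7–6 suspension.

At the second chord the bass is G#3. The suspended F4 lies a seventh above the bass; after resolving down by step to E4, the interval above the bass becomes a sixth.
Suspension figures are named by those two intervals: 7–6.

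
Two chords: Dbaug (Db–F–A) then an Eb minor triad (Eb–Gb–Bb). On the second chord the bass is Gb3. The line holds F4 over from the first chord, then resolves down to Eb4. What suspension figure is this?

7–6 suspension.

At the second chord the bass is Gb3. The suspended F4 lies a seventh above the bass; after resolving down by step to Eb4, the interval above the bass becomes a sixth.
Suspension figures are named by those two intervals: 7–6.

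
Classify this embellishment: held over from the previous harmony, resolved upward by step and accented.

Retardation.

Approach: by preparation — the pitch is first a chord tone, then held (tied or repeated) while the harmony changes under it. Departure: up by step. Metric position: strong.
A prepared dissonance that resolves upward by step — a retardation. (The same figure resolving downward would be a suspension.)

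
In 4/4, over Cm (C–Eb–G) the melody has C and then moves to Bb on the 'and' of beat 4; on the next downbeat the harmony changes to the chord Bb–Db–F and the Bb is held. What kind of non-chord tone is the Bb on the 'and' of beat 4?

The harmony at that moment is C minor triad (C, Eb, G); Bb is not a chord tone.
It is approached by step down from C and then sustained as the same pitch into the next harmony.
Arriving early and becoming a chord tone when the harmony changes — an anticipation.

Anticipation.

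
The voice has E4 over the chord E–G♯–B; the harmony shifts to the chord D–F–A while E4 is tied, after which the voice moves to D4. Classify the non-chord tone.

E4 is a suspension.

The harmony at that moment is D minor triad (D, F, A); E4 is not a chord tone.
It is held over (the same pitch as the preceding E4) and left by step down to D4.
Held over from the previous chord and resolving down by step — a suspension.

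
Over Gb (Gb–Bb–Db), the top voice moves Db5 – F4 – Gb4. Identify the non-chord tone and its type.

F4 is an appoggiatura.

The harmony at that moment is Gb major triad (Gb, Bb, Db); F4 is not a chord tone.
It is approached by leap down from Db5 and left by step up to Gb4.
Leap in, step out — an appoggiatura.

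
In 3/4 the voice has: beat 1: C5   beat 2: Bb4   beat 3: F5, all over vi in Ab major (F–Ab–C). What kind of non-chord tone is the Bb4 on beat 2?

The harmony at that moment is F minor triad (F, Ab, C); Bb4 is not a chord tone.
It is approached by step down from C5 and left by leap up to F5.
Step in, leap out, on a weak beat — an escape tone.

Escape tone.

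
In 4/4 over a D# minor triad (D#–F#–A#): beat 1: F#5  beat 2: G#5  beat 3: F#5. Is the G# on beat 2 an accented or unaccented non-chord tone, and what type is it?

The harmony at that moment is D# minor triad (D#, F#, A#); G#5 is not a chord tone.
It is approached by step up from F#5 and left by step down to F#5.
Step away and step back to the same note — a neighbor tone (upper neighbor).
It falls on a weak beat, so it is unaccented.

Unaccented neighbor tone.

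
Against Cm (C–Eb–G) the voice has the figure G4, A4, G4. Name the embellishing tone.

A4 is a neighbor tone.

The harmony at that moment is C minor triad (C, Eb, G); A4 is not a chord tone.
It is approached by step up from G4 and left by step down to G4.
Step away and step back to the same note — a neighbor tone (upper neighbor).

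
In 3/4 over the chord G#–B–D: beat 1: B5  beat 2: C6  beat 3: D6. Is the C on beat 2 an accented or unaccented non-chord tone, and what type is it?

The harmony at that moment is G# diminished triad (G#, B, D); C6 is not a chord tone.
It is approached by step up from B5 and left by step up to D6.
Step in, step out in the same direction — a passing tone.
It falls on a weak beat, so it is unaccented.

Unaccented passing tone.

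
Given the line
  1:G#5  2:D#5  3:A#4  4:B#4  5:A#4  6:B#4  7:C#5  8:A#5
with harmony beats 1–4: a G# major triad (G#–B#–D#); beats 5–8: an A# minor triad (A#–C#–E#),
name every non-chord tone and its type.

A#4 (beat 3) — appoggiatura; B#4 (beat 6) — passing tone.

The harmony at that moment is G# major triad (G#, B#, D#); A#4 is not a chord tone.
It is approached by leap down from D#5 and left by step up to B#4.
Leap in, step out — an appoggiatura.
The harmony at that moment is A# minor triad (A#, C#, E#); B#4 is not a chord tone.
It is approached by step up from A#4 and left by step up to C#5.
Step in, step out in the same direction — a passing tone.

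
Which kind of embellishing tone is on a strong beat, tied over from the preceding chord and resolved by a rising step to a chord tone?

Approach: by preparation — the pitch is first a chord tone, then held (tied or repeated) while the harmony changes under it. Departure: up by step. Metric position: strong.
A prepared dissonance that resolves upward by step — a retardation. (The same figure resolving downward would be a suspension.)

Retardation.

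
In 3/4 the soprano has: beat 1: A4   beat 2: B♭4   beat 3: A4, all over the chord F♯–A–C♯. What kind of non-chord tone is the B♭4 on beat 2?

The harmony at that moment is F♯ minor triad (F♯, A, C♯); B♭4 is not a chord tone.
It is approached by step up from A4 and left by step down to A4.
Step away and step back to the same note — a neighbor tone (upper neighbor).

Upper neighbor tone.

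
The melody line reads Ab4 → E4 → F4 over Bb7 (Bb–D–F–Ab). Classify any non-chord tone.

The harmony at that moment is Bb dominant seventh chord (Bb, D, F, Ab); E4 is not a chord tone.
It is approached by leap down from Ab4 and left by step up to F4.
Leap in, step out — an appoggiatura.

E4 is an appoggiatura.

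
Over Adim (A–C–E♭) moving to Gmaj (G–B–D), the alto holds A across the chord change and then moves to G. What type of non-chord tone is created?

The harmony at that moment is G major triad (G, B, D); A is not a chord tone.
It is held over (the same pitch as the preceding A) and left by step down to G.
Held over from the previous chord and resolving down by step — a suspension.

A is a suspension.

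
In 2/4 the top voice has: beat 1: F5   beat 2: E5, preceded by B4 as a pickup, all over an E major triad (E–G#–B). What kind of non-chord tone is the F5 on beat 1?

Appoggiatura.

The harmony at that moment is E major triad (E, G#, B); F5 is not a chord tone.
It is approached by leap up from B4 and left by step down to E5.
Leap in, step out, metrically accented — an appoggiatura.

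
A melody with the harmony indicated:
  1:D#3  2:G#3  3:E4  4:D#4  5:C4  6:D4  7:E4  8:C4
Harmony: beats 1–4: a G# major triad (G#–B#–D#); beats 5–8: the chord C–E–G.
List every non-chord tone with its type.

E4 (beat 3) — appoggiatura; D4 (beat 6) — passing tone.

The harmony at that moment is G# major triad (G#, B#, D#); E4 is not a chord tone.
It is approached by leap up from G#3 and left by step down to D#4.
Leap in, step out — an appoggiatura.
The harmony at that moment is C major triad (C, E, G); D4 is not a chord tone.
It is approached by step up from C4 and left by step up to E4.
Step in, step out in the same direction — a passing tone.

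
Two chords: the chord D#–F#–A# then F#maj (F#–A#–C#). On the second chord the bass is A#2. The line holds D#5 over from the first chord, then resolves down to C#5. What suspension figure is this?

4–3 suspension.

At the second chord the bass is A#2. The suspended D#5 lies a fourth above the bass; after resolving down by step to C#5, the interval above the bass becomes a third.
Suspension figures are named by those two intervals: 4–3.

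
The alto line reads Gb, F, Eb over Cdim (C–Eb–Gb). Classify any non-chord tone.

F is a passing tone.

The harmony at that moment is C diminished triad (C, Eb, Gb); F is not a chord tone.
It is approached by step down from Gb and left by step down to Eb.
Step in, step out in the same direction — a passing tone.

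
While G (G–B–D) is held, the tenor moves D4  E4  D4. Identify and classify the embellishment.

E4 is a neighbor tone.

The harmony at that moment is G major triad (G, B, D); E4 is not a chord tone.
It is approached by step up from D4 and left by step down to D4.
Step away and step back to the same note — a neighbor tone (upper neighbor).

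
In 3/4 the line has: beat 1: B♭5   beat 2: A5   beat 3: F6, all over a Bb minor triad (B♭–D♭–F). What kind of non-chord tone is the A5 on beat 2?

The harmony at that moment is B♭ minor triad (B♭, D♭, F); A5 is not a chord tone.
It is approached by step down from B♭5 and left by leap up to F6.
Step in, leap out, on a weak beat — an escape tone.

Escape tone.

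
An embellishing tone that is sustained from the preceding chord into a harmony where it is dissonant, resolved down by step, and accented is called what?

Suspension.

Approach: by preparation — the pitch is first a chord tone, then held (tied or repeated) while the harmony changes under it. Departure: down by step. Metric position: strong.
A prepared dissonance that resolves downward by step — a suspension. (The same figure resolving upward would be a retardation.)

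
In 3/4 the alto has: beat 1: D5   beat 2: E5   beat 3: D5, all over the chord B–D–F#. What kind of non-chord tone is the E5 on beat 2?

Upper neighbor tone.

The harmony at that moment is B minor triad (B, D, F#); E5 is not a chord tone.
It is approached by step up from D5 and left by step down to D5.
Step away and step back to the same note — a neighbor tone (upper neighbor).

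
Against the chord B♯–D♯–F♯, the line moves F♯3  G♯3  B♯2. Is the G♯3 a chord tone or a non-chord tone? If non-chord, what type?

Non-chord tone — an escape tone.

The harmony at that moment is B♯ diminished triad (B♯, D♯, F♯); G♯3 is not a chord tone.
It is approached by step up from F♯3 and left by leap down to B♯2.
Step in, leap out — an escape tone.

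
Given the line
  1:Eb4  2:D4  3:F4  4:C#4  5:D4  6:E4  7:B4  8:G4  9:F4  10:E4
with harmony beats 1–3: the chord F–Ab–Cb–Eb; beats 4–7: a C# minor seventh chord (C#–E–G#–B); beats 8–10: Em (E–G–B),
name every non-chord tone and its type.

The harmony at that moment is F half-diminished seventh chord (F, Ab, Cb, Eb); D4 is not a chord tone.
It is approached by step down from Eb4 and left by leap up to F4.
Step in, leap out — an escape tone.
The harmony at that moment is C# minor seventh chord (C#, E, G#, B); D4 is not a chord tone.
It is approached by step up from C#4 and left by step up to E4.
Step in, step out in the same direction — a passing tone.
The harmony at that moment is E minor triad (E, G, B); F4 is not a chord tone.
It is approached by step down from G4 and left by step down to E4.
Step in, step out in the same direction — a passing tone.

D4 (beat 2) — escape tone; D4 (beat 5) — passing tone; F4 (beat 9) — passing tone.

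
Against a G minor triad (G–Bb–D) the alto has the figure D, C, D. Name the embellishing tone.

The harmony at that moment is G minor triad (G, Bb, D); C is not a chord tone.
It is approached by step down from D and left by step up to D.
Step away and step back to the same note — a neighbor tone (lower neighbor).

C is a neighbor tone.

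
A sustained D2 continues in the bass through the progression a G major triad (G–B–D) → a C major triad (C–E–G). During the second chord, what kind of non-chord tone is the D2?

The harmony at that moment is C major triad (C, E, G); D2 is not a chord tone.
It is held over (the same pitch as the preceding D2) and then sustained as the same pitch into the next harmony.
Sustained through a change of harmony — a pedal tone.

Pedal tone (pedal point).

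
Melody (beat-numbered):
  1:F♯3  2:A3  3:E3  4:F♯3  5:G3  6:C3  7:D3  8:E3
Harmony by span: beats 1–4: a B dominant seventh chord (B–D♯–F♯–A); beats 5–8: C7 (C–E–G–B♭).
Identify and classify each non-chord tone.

The harmony at that moment is B dominant seventh chord (B, D♯, F♯, A); E3 is not a chord tone.
It is approached by leap down from A3 and left by step up to F♯3.
Leap in, step out — an appoggiatura.
The harmony at that moment is C dominant seventh chord (C, E, G, B♭); D3 is not a chord tone.
It is approached by step up from C3 and left by step up to E3.
Step in, step out in the same direction — a passing tone.

E3 (beat 3) — appoggiatura; D3 (beat 7) — passing tone.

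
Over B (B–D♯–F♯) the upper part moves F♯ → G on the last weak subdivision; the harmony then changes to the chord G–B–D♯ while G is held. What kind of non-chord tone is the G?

G is an anticipation.

The harmony at that moment is B major triad (B, D♯, F♯); G is not a chord tone.
It is approached by step up from F♯ and then sustained as the same pitch into the next harmony.
Arriving early and becoming a chord tone when the harmony changes — an anticipation.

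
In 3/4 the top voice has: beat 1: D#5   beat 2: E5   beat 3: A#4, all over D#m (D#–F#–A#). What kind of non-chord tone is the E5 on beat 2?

Escape tone.

The harmony at that moment is D# minor triad (D#, F#, A#); E5 is not a chord tone.
It is approached by step up from D#5 and left by leap down to A#4.
Step in, leap out, on a weak beat — an escape tone.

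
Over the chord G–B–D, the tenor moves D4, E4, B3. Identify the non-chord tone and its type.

The harmony at that moment is G major triad (G, B, D); E4 is not a chord tone.
It is approached by step up from D4 and left by leap down to B3.
Step in, leap out — an escape tone.

E4 is an escape tone.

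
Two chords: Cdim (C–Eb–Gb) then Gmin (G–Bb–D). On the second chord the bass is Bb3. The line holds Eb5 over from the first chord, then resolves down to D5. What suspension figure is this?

4–3 suspension.

At the second chord the bass is Bb3. The suspended Eb5 lies a fourth above the bass; after resolving down by step to D5, the interval above the bass becomes a third.
Suspension figures are named by those two intervals: 4–3.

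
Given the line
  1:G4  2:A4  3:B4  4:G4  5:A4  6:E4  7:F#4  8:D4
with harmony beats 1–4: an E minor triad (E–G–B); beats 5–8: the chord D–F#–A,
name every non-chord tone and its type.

The harmony at that moment is E minor triad (E, G, B); A4 is not a chord tone.
It is approached by step up from G4 and left by step up to B4.
Step in, step out in the same direction — a passing tone.
The harmony at that moment is D major triad (D, F#, A); E4 is not a chord tone.
It is approached by leap down from A4 and left by step up to F#4.
Leap in, step out — an appoggiatura.

A4 (beat 2) — passing tone; E4 (beat 6) — appoggiatura.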